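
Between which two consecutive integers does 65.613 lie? 65 and 66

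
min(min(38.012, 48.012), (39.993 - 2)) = 37.993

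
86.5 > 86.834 False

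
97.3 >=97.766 False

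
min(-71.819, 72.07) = -71.819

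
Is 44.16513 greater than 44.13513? Yes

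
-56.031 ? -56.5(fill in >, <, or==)>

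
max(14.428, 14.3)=14.428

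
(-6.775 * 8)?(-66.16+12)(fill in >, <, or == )<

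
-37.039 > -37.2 True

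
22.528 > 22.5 True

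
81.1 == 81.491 False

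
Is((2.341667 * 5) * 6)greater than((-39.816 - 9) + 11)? Yes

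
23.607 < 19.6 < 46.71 False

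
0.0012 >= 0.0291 False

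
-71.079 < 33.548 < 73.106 True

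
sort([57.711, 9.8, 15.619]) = [9.8, 15.619, 57.711]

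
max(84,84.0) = 84.0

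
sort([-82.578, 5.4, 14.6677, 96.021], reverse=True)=[96.021, 14.6677, 5.4, -82.578]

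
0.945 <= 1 True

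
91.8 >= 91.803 False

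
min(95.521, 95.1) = 95.1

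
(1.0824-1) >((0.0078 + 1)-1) True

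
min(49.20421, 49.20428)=49.20421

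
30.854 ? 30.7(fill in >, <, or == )>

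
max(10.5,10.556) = 10.556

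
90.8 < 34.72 False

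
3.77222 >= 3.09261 True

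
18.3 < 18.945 True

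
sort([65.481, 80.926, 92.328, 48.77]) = [48.77, 65.481, 80.926, 92.328]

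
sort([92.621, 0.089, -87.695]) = [-87.695, 0.089, 92.621]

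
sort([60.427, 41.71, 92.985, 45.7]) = [41.71, 45.7, 60.427, 92.985]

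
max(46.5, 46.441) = 46.5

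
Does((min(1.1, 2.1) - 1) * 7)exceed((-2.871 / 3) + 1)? Yes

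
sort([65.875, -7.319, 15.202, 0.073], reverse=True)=[65.875, 15.202, 0.073, -7.319]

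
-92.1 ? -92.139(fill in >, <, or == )>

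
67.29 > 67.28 True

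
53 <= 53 True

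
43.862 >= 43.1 True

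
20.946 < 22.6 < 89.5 True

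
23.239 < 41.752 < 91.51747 True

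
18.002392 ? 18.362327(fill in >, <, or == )<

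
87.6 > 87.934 False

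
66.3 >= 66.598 False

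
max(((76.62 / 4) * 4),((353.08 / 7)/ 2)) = 76.62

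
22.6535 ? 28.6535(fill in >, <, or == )<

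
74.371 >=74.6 False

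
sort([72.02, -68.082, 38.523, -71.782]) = [-71.782, -68.082, 38.523, 72.02]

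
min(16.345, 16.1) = 16.1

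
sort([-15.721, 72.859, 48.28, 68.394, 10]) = [-15.721, 10, 48.28, 68.394, 72.859]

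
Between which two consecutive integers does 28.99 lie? 28 and 29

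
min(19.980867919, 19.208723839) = 19.208723839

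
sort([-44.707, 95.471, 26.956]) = [-44.707, 26.956, 95.471]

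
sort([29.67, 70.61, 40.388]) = [29.67, 40.388, 70.61]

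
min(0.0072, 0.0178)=0.0072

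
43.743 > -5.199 True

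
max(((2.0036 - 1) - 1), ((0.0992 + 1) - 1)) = 0.0992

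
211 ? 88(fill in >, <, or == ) >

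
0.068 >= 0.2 False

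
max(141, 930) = 930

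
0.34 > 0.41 False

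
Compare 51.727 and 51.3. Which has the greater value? 51.727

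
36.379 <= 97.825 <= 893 True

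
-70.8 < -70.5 True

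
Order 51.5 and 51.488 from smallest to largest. 51.488, 51.5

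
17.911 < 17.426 False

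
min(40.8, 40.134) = 40.134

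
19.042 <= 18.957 False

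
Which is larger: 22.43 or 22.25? 22.43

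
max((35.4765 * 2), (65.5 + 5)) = 70.953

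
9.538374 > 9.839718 False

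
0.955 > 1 False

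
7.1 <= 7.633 True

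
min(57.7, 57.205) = 57.205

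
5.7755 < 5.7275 False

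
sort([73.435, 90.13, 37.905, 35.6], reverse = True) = [90.13, 73.435, 37.905, 35.6]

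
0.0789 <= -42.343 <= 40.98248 False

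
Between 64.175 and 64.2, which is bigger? 64.2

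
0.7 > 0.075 True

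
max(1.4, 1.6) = 1.6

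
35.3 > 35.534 False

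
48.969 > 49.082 False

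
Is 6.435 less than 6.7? Yes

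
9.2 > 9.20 False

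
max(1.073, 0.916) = 1.073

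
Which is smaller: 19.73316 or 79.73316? 19.73316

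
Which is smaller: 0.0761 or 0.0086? 0.0086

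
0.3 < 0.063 False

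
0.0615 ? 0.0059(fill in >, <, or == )>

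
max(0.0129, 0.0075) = 0.0129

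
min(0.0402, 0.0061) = 0.0061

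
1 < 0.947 False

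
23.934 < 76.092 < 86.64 True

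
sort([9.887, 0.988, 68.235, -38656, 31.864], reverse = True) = [68.235, 31.864, 9.887, 0.988, -38656]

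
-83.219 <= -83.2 True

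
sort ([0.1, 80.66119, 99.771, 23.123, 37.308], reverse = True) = [99.771, 80.66119, 37.308, 23.123, 0.1]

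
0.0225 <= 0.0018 False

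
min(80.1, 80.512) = 80.1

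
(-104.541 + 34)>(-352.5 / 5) False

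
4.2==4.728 False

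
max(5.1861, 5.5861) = 5.5861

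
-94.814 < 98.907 True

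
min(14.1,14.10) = 14.1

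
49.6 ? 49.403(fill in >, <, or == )>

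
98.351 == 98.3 False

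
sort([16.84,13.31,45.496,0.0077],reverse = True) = [45.496,16.84,13.31,0.0077]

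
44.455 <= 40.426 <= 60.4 False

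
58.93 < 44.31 False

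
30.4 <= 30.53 True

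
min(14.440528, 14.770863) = 14.440528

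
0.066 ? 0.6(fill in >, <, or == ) <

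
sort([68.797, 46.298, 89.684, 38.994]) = [38.994, 46.298, 68.797, 89.684]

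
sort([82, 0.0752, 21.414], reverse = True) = [82, 21.414, 0.0752]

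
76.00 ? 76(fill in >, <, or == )==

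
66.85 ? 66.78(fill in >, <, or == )>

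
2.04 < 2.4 True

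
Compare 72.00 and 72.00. They are equal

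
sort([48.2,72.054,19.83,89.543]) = [19.83,48.2,72.054,89.543]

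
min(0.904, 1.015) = 0.904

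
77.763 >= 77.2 True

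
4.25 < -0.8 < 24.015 False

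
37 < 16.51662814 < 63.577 False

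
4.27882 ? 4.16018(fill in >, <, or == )>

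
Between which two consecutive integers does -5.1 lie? -6 and -5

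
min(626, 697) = 626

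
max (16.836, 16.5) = 16.836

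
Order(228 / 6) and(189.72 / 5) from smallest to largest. (189.72 / 5), (228 / 6)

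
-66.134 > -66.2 True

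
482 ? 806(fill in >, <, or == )<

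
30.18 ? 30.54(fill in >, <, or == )<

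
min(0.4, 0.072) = 0.072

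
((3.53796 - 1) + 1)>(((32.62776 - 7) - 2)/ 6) False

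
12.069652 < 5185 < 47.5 False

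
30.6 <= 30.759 True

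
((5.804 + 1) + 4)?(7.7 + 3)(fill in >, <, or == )>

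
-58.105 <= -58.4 False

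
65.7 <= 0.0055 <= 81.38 False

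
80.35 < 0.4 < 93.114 False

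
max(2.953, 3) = 3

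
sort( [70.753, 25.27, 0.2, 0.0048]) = [0.0048, 0.2, 25.27, 70.753]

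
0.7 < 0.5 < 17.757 False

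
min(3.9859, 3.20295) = 3.20295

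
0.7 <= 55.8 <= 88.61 True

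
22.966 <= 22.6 False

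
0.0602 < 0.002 False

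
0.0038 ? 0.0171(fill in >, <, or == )<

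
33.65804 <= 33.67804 True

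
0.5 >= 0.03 True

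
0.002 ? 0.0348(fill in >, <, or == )<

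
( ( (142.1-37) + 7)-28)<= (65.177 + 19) True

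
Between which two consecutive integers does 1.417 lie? 1 and 2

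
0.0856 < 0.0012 False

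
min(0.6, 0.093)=0.093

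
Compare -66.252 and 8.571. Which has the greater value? 8.571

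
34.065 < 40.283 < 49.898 True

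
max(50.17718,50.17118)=50.17718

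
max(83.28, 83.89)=83.89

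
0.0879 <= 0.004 False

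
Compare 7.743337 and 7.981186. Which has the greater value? 7.981186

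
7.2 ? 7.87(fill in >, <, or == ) <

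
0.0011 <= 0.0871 True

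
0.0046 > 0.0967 False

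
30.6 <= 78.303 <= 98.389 True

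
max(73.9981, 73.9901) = 73.9981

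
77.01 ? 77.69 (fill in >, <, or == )<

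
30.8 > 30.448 True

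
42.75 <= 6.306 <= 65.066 False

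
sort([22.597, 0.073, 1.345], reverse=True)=[22.597, 1.345, 0.073]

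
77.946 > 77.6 True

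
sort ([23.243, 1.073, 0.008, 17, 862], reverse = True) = [862, 23.243, 17, 1.073, 0.008]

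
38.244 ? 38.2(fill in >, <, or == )>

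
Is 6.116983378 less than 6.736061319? Yes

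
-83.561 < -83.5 True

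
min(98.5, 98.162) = 98.162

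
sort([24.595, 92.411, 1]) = [1, 24.595, 92.411]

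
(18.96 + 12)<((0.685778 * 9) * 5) False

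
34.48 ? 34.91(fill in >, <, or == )<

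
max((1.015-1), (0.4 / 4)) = 0.1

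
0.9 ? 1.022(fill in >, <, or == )<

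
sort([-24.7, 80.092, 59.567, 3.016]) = [-24.7, 3.016, 59.567, 80.092]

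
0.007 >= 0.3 False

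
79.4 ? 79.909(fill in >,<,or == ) <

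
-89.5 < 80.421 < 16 False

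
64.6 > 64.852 False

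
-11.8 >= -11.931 True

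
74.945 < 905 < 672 False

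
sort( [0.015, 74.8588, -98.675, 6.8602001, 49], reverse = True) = [74.8588, 49, 6.8602001, 0.015, -98.675]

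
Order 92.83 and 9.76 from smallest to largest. 9.76, 92.83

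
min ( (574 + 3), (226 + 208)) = 434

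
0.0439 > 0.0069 True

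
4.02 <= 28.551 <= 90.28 True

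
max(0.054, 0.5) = 0.5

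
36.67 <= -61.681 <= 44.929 False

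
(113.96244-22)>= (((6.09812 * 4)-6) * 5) True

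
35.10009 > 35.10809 False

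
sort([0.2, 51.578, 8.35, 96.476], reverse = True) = [96.476, 51.578, 8.35, 0.2]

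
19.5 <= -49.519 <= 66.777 False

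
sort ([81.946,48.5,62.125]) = [48.5,62.125,81.946]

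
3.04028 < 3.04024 False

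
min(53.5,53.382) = 53.382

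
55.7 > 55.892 False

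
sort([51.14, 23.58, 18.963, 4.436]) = [4.436, 18.963, 23.58, 51.14]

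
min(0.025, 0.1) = 0.025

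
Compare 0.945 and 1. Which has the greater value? 1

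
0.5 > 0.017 True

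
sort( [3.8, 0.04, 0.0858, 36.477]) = [0.04, 0.0858, 3.8, 36.477]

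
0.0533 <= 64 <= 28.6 False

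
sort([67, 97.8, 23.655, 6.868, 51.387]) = [6.868, 23.655, 51.387, 67, 97.8]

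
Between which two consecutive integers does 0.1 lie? 0 and 1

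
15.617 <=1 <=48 False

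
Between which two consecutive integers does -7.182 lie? -8 and -7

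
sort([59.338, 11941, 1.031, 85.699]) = [1.031, 59.338, 85.699, 11941]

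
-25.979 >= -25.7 False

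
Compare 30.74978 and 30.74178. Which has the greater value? 30.74978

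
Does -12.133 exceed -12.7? Yes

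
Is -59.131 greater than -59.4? Yes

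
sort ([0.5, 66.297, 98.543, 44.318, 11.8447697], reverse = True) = [98.543, 66.297, 44.318, 11.8447697, 0.5]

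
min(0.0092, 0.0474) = 0.0092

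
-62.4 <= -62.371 True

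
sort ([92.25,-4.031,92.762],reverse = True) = [92.762,92.25,-4.031]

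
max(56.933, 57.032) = 57.032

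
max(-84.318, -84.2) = -84.2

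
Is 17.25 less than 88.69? Yes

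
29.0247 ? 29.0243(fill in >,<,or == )>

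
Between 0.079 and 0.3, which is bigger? 0.3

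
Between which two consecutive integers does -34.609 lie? -35 and -34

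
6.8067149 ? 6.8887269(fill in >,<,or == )<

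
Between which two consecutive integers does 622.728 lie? 622 and 623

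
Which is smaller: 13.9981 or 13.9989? 13.9981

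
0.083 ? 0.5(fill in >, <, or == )<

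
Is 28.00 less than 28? No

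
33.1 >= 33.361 False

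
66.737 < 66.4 False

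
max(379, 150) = 379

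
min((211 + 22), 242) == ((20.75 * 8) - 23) False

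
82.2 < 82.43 True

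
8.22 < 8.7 True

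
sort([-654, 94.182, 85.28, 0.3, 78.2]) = [-654, 0.3, 78.2, 85.28, 94.182]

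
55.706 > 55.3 True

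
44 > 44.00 False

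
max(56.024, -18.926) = 56.024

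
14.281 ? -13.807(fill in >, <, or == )>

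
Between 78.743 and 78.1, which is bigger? 78.743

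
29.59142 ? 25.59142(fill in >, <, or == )>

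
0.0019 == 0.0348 False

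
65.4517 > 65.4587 False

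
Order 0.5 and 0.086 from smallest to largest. 0.086, 0.5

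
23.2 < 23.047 False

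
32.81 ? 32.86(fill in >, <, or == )<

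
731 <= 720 False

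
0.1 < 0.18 True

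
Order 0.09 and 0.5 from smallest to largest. 0.09, 0.5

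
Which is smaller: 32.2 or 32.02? 32.02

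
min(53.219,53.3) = 53.219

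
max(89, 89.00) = 89.00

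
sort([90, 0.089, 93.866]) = [0.089, 90, 93.866]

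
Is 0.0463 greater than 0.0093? Yes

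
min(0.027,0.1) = 0.027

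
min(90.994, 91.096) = 90.994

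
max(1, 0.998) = 1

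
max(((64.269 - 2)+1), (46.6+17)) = 63.6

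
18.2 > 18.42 False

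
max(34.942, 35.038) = 35.038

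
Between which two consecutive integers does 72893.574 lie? 72893 and 72894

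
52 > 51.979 True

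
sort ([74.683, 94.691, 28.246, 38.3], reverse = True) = [94.691, 74.683, 38.3, 28.246]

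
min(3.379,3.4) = 3.379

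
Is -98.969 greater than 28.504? No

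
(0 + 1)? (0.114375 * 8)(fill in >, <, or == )>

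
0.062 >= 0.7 False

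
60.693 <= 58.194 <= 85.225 False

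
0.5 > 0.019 True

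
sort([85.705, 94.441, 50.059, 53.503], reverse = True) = [94.441, 85.705, 53.503, 50.059]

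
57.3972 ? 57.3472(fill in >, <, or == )>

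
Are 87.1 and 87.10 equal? Yes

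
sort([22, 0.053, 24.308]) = [0.053, 22, 24.308]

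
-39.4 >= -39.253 False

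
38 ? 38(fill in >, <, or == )==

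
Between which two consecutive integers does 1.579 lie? 1 and 2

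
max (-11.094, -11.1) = -11.094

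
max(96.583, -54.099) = 96.583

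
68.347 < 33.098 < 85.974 False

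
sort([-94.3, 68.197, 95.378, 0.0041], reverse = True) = [95.378, 68.197, 0.0041, -94.3]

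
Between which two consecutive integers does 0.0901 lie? 0 and 1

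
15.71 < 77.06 True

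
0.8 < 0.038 False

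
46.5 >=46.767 False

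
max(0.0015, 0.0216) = 0.0216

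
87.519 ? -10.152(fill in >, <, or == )>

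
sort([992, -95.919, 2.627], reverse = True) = [992, 2.627, -95.919]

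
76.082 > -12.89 True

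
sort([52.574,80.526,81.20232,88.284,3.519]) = [3.519,52.574,80.526,81.20232,88.284]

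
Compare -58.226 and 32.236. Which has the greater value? 32.236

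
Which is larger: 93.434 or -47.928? 93.434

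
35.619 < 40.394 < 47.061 True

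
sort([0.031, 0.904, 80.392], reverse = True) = [80.392, 0.904, 0.031]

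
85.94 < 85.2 False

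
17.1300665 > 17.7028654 False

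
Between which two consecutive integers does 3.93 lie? 3 and 4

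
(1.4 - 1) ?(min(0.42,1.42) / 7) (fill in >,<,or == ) >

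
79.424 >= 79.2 True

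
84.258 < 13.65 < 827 False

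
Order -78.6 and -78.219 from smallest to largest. -78.6, -78.219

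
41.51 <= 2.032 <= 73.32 False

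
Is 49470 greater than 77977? No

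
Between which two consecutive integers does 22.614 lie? 22 and 23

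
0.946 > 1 False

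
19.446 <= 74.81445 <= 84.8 True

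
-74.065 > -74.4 True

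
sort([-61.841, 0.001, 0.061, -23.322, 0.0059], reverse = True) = [0.061, 0.0059, 0.001, -23.322, -61.841]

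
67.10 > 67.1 False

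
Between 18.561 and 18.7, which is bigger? 18.7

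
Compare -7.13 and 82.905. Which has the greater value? 82.905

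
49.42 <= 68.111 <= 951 True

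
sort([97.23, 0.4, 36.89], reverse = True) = [97.23, 36.89, 0.4]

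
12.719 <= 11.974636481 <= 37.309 False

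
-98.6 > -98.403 False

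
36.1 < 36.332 True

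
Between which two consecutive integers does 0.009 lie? 0 and 1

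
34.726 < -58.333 False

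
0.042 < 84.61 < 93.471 True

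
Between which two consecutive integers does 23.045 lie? 23 and 24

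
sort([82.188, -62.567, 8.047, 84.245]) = [-62.567, 8.047, 82.188, 84.245]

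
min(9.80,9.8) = 9.80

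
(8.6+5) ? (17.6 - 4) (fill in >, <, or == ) ==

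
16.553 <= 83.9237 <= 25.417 False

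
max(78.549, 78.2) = 78.549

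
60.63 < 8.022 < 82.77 False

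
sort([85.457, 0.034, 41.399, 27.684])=[0.034, 27.684, 41.399, 85.457]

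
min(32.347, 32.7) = 32.347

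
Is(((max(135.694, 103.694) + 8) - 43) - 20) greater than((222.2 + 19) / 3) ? Yes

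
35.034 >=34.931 True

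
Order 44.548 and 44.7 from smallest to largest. 44.548, 44.7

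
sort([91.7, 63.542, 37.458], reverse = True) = [91.7, 63.542, 37.458]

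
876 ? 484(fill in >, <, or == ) >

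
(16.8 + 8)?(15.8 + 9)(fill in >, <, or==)==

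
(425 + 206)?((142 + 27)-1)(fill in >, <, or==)>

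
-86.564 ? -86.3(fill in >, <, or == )<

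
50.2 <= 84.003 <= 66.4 False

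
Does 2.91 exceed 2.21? Yes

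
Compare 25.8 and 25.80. They are equal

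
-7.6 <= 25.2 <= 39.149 True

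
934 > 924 True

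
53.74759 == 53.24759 False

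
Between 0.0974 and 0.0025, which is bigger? 0.0974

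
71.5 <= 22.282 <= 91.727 False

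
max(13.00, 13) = 13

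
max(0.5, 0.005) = 0.5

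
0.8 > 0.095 True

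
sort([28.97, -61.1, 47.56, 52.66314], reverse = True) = [52.66314, 47.56, 28.97, -61.1]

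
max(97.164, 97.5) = 97.5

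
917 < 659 False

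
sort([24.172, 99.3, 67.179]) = [24.172, 67.179, 99.3]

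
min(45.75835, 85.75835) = 45.75835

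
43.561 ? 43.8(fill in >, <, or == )<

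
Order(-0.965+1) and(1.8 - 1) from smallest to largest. (-0.965+1), (1.8 - 1)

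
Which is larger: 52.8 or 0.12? 52.8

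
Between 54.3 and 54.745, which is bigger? 54.745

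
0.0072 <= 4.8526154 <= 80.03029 True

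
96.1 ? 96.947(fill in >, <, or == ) <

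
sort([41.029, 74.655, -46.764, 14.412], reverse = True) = [74.655, 41.029, 14.412, -46.764]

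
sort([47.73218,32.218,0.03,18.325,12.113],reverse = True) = [47.73218,32.218,18.325,12.113,0.03]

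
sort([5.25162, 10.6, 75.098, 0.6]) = [0.6, 5.25162, 10.6, 75.098]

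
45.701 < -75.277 False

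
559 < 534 False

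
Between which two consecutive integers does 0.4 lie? 0 and 1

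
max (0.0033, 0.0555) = 0.0555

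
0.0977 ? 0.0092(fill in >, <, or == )>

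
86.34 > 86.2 True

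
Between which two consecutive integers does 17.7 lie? 17 and 18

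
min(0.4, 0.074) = 0.074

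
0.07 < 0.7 True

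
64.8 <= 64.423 False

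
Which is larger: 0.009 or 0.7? 0.7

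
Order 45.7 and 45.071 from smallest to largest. 45.071, 45.7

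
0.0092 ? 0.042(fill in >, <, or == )<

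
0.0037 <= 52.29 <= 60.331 True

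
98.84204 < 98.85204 True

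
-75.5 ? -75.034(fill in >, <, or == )<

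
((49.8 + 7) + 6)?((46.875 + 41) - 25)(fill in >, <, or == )<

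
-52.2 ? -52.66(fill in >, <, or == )>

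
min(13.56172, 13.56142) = 13.56142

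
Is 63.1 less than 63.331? Yes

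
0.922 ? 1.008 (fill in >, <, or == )<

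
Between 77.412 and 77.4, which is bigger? 77.412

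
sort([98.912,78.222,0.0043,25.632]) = [0.0043,25.632,78.222,98.912]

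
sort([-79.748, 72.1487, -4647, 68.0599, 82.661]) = [-4647, -79.748, 68.0599, 72.1487, 82.661]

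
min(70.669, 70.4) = 70.4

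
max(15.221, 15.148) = 15.221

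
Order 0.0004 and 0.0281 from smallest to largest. 0.0004, 0.0281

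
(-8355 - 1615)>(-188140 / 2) True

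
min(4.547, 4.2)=4.2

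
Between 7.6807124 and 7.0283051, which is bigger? 7.6807124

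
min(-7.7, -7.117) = -7.7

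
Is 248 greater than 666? No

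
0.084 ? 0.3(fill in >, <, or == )<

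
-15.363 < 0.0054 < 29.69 True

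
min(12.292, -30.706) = -30.706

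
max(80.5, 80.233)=80.5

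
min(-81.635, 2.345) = -81.635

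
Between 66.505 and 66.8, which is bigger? 66.8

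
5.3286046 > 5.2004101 True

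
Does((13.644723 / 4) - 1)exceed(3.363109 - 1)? Yes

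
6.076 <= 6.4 True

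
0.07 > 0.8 False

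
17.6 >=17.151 True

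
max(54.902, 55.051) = 55.051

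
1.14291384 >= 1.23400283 False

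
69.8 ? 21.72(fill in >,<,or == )>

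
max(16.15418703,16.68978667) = 16.68978667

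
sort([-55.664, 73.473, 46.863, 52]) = [-55.664, 46.863, 52, 73.473]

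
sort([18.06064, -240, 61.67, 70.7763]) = [-240, 18.06064, 61.67, 70.7763]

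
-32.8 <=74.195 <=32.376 False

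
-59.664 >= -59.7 True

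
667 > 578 True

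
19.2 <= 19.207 True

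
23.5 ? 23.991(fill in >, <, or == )<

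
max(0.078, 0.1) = 0.1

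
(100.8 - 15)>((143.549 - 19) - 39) True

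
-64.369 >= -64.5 True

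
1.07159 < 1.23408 True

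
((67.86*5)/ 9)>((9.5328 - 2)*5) True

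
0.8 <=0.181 False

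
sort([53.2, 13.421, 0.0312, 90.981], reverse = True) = [90.981, 53.2, 13.421, 0.0312]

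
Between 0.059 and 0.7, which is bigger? 0.7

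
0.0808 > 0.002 True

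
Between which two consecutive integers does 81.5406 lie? 81 and 82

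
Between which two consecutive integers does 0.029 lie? 0 and 1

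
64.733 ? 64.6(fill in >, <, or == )>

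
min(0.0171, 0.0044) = 0.0044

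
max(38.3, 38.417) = 38.417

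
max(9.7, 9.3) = 9.7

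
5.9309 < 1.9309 False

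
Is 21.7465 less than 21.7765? Yes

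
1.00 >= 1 True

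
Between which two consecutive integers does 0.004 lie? 0 and 1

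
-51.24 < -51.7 False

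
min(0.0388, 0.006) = 0.006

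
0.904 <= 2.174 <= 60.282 True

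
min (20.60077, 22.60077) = 20.60077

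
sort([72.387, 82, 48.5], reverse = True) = [82, 72.387, 48.5]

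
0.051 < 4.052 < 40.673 True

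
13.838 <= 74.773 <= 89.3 True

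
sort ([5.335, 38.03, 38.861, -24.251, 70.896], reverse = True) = [70.896, 38.861, 38.03, 5.335, -24.251]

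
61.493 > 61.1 True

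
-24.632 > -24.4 False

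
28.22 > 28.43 False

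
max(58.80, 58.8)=58.8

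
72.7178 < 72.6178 False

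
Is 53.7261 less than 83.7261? Yes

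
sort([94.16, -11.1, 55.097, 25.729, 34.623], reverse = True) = [94.16, 55.097, 34.623, 25.729, -11.1]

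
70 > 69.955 True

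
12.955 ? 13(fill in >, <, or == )<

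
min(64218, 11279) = 11279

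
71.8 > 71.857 False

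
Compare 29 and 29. They are equal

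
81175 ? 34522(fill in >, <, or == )>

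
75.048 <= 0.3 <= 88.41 False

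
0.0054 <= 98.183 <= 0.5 False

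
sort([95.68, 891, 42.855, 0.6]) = [0.6, 42.855, 95.68, 891]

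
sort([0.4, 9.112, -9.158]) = [-9.158, 0.4, 9.112]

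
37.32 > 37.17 True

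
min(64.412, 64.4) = 64.4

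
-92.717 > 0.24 False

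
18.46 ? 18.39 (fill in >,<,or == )>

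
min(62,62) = 62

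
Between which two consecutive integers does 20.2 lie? 20 and 21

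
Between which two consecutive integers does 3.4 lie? 3 and 4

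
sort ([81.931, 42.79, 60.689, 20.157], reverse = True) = [81.931, 60.689, 42.79, 20.157]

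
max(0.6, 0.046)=0.6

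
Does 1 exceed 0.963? Yes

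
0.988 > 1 False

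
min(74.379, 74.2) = 74.2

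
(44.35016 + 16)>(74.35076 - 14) False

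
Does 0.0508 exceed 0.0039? Yes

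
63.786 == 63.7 False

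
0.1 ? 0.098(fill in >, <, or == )>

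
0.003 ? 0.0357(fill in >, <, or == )<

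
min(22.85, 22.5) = 22.5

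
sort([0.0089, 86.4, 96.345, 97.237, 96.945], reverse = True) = [97.237, 96.945, 96.345, 86.4, 0.0089]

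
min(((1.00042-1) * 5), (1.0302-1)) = 0.0021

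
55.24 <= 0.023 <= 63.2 False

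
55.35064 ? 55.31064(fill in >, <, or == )>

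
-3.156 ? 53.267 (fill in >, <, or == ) <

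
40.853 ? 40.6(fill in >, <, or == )>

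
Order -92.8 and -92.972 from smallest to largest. -92.972, -92.8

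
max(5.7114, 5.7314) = 5.7314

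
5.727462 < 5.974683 True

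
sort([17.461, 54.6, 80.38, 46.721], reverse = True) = [80.38, 54.6, 46.721, 17.461]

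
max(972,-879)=972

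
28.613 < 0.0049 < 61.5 False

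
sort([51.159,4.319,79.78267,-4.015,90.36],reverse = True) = [90.36,79.78267,51.159,4.319,-4.015]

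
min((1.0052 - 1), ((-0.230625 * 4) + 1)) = 0.0052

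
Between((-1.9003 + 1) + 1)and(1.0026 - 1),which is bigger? ((-1.9003 + 1) + 1)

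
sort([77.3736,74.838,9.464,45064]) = [9.464,74.838,77.3736,45064]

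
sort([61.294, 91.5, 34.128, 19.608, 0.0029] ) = [0.0029, 19.608, 34.128, 61.294, 91.5]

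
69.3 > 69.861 False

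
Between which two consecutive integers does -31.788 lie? -32 and -31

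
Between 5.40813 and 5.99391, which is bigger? 5.99391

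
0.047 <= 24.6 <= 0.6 False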